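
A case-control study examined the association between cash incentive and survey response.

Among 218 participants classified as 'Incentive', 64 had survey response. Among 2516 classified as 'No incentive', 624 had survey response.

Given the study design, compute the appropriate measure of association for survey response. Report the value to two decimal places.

From the description: a = 64, b = 154, c = 624, d = 1892.
This is a case-control study: participants were sampled on outcome status, so risks in the source population cannot be estimated directly — relative risk is not valid here. The odds ratio is the appropriate measure.
OR = (a·d)/(b·c) = (64 × 1892) / (154 × 624) = 121088 / 96096 = 1.26007

1.26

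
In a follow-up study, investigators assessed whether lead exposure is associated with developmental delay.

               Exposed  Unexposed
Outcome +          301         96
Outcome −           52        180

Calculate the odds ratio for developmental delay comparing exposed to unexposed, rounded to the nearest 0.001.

10.853

Reading the table with exposure as columns: a = 301 (Exposed, case), b = 52 (Exposed, non-case), c = 96 (Unexposed, case), d = 180.
OR = (a·d)/(b·c) = (301 × 180) / (52 × 96) = 54180 / 4992 = 10.85337
The odds of developmental delay are about 10.85 times as high in the exposed group.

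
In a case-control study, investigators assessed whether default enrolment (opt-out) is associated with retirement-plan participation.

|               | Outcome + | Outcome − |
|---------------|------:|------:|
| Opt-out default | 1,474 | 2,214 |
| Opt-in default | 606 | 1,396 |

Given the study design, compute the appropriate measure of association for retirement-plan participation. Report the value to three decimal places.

1.534

Cells: a = 1474, b = 2214, c = 606, d = 1396.
This is a case-control study: participants were sampled on outcome status, so risks in the source population cannot be estimated directly — relative risk is not valid here. The odds ratio is the appropriate measure.
OR = (a·d)/(b·c) = (1474 × 1396) / (2214 × 606) = 2057704 / 1341684 = 1.53367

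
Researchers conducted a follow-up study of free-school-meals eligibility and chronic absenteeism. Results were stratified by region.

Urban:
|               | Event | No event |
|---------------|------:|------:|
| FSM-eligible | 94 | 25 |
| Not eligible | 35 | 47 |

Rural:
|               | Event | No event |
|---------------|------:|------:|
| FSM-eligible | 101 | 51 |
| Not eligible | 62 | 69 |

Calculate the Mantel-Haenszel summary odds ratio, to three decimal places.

OR_MH = Σ(aᵢdᵢ/nᵢ) / Σ(bᵢcᵢ/nᵢ), where nᵢ is the stratum total.
Stratum 1 (Urban): n = 201; a·d/n = 94·47/201 = 21.9801; b·c/n = 25·35/201 = 4.3532
Stratum 2 (Rural): n = 283; a·d/n = 101·69/283 = 24.6254; b·c/n = 51·62/283 = 11.1731
OR_MH = (21.9801 + 24.6254) / (4.3532 + 11.1731) = 46.6055 / 15.5264 = 3.00170

3.002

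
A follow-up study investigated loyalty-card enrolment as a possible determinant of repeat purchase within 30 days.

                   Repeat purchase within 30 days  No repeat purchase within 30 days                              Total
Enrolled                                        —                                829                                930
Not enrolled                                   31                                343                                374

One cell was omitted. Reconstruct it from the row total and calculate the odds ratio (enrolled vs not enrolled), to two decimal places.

1.35

The missing cell is in the exposed row: 930 − 829 = 101.
So a = 101, b = 829, c = 31, d = 343.
OR = (a·d)/(b·c) = (101 × 343) / (829 × 31) = 34643 / 25699 = 1.34803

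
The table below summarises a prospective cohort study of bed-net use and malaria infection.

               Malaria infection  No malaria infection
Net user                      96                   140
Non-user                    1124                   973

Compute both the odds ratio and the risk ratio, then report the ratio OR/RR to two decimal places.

Cells: a = 96, b = 140, c = 1124, d = 973.
OR = (96·973)/(140·1124) = 93408/157360 = 0.59359
Risk in exposed = 96/236 = 0.40678; risk in unexposed = 1124/2097 = 0.53600; RR = 0.75891
OR/RR = 0.59359 / 0.75891 = 0.78216
The outcome is not rare, so the OR lies further from 1 than the RR.

0.78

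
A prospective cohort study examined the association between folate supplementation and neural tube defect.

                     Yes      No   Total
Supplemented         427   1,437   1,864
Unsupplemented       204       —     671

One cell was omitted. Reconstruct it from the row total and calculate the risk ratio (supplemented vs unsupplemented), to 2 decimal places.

The missing cell is in the unexposed row: 671 − 204 = 467.
So a = 427, b = 1437, c = 204, d = 467.
RR = [a/(a+b)] / [c/(c+d)] = (427/1864) / (204/671) = 0.22908/0.30402 = 0.75348

0.75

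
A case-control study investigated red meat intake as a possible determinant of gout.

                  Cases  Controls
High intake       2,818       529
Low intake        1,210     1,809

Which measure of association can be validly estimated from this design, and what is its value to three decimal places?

7.964

Cells: a = 2818, b = 529, c = 1210, d = 1809.
This is a case-control study: participants were sampled on outcome status, so risks in the source population cannot be estimated directly — relative risk is not valid here. The odds ratio is the appropriate measure.
OR = (a·d)/(b·c) = (2818 × 1809) / (529 × 1210) = 5097762 / 640090 = 7.96413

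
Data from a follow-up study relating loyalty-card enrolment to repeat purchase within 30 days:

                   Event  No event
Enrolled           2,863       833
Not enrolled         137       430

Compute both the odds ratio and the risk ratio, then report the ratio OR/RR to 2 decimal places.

Cells: a = 2863, b = 833, c = 137, d = 430.
OR = (2863·430)/(833·137) = 1231090/114121 = 10.78759
Risk in exposed = 2863/3696 = 0.77462; risk in unexposed = 137/567 = 0.24162; RR = 3.20591
OR/RR = 10.78759 / 3.20591 = 3.36490
The outcome is not rare, so the OR lies further from 1 than the RR.

3.36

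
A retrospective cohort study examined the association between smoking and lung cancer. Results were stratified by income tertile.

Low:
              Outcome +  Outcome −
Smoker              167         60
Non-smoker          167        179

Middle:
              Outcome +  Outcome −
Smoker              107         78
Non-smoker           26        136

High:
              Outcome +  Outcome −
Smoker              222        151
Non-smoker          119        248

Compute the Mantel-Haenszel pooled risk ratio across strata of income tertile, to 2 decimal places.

1.86

RR_MH = Σ(aᵢ·n₀ᵢ/nᵢ) / Σ(cᵢ·n₁ᵢ/nᵢ), with n₁ᵢ = aᵢ+bᵢ (exposed), n₀ᵢ = cᵢ+dᵢ (unexposed), nᵢ = n₁ᵢ+n₀ᵢ.
Stratum 1 (Low): n₁ = 227, n₀ = 346, n = 573; a·n₀/n = 167·346/573 = 100.8412; c·n₁/n = 167·227/573 = 66.1588
Stratum 2 (Middle): n₁ = 185, n₀ = 162, n = 347; a·n₀/n = 107·162/347 = 49.9539; c·n₁/n = 26·185/347 = 13.8617
Stratum 3 (High): n₁ = 373, n₀ = 367, n = 740; a·n₀/n = 222·367/740 = 110.1000; c·n₁/n = 119·373/740 = 59.9824
RR_MH = (100.8412 + 49.9539 + 110.1000) / (66.1588 + 13.8617 + 59.9824) = 260.8951 / 140.0029 = 1.86350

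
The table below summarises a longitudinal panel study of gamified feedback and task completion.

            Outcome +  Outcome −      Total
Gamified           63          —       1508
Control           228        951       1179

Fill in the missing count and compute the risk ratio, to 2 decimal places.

The missing cell is in the exposed row: 1508 − 63 = 1445.
So a = 63, b = 1445, c = 228, d = 951.
RR = [a/(a+b)] / [c/(c+d)] = (63/1508) / (228/1179) = 0.04178/0.19338 = 0.21603

0.22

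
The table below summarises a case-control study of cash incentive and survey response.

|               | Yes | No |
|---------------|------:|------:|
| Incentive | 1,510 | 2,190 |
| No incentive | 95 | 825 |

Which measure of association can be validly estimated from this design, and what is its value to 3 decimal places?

5.988

Cells: a = 1510, b = 2190, c = 95, d = 825.
This is a case-control study: participants were sampled on outcome status, so risks in the source population cannot be estimated directly — relative risk is not valid here. The odds ratio is the appropriate measure.
OR = (a·d)/(b·c) = (1510 × 825) / (2190 × 95) = 1245750 / 208050 = 5.98774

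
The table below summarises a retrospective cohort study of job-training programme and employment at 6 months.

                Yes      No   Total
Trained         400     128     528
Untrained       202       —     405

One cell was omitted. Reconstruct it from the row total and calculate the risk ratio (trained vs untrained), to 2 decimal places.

The missing cell is in the unexposed row: 405 − 202 = 203.
So a = 400, b = 128, c = 202, d = 203.
RR = [a/(a+b)] / [c/(c+d)] = (400/528) / (202/405) = 0.75758/0.49877 = 1.51890

1.52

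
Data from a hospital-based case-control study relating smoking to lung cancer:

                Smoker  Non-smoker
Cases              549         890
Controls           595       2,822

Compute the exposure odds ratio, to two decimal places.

2.93

Reading the table with exposure as columns: a = 549 (Smoker, case), b = 595 (Smoker, non-case), c = 890 (Non-smoker, case), d = 2822.
OR = (a·d)/(b·c) = (549 × 2822) / (595 × 890) = 1549278 / 529550 = 2.92565
The odds of lung cancer are about 2.93 times as high in the smoker group.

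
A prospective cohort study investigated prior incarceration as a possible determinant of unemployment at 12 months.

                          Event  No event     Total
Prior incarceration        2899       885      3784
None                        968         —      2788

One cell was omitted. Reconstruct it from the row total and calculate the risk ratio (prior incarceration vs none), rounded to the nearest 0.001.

2.207

The missing cell is in the unexposed row: 2788 − 968 = 1820.
So a = 2899, b = 885, c = 968, d = 1820.
RR = [a/(a+b)] / [c/(c+d)] = (2899/3784) / (968/2788) = 0.76612/0.34720 = 2.20655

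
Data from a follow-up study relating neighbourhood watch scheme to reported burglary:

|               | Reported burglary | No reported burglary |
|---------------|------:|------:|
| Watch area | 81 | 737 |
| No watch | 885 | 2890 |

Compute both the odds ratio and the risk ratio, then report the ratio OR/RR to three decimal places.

Cells: a = 81, b = 737, c = 885, d = 2890.
OR = (81·2890)/(737·885) = 234090/652245 = 0.35890
Risk in exposed = 81/818 = 0.09902; risk in unexposed = 885/3775 = 0.23444; RR = 0.42238
OR/RR = 0.35890 / 0.42238 = 0.84970
The outcome is not rare, so the OR lies further from 1 than the RR.

0.850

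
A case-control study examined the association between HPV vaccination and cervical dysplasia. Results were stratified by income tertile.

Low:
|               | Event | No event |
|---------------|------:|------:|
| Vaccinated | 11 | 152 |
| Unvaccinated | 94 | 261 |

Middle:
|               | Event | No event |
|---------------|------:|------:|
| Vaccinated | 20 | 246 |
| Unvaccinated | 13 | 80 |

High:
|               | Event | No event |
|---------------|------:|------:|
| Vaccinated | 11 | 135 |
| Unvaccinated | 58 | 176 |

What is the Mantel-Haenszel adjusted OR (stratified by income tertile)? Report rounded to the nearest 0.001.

0.264

OR_MH = Σ(aᵢdᵢ/nᵢ) / Σ(bᵢcᵢ/nᵢ), where nᵢ is the stratum total.
Stratum 1 (Low): n = 518; a·d/n = 11·261/518 = 5.5425; b·c/n = 152·94/518 = 27.5830
Stratum 2 (Middle): n = 359; a·d/n = 20·80/359 = 4.4568; b·c/n = 246·13/359 = 8.9081
Stratum 3 (High): n = 380; a·d/n = 11·176/380 = 5.0947; b·c/n = 135·58/380 = 20.6053
OR_MH = (5.5425 + 4.4568 + 5.0947) / (27.5830 + 8.9081 + 20.6053) = 15.0940 / 57.0964 = 0.26436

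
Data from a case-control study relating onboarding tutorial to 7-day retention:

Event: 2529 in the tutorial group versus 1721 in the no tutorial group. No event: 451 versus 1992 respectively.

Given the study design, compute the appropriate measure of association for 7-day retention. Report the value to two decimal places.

6.49

From the description: a = 2529, b = 451, c = 1721, d = 1992.
This is a case-control study: participants were sampled on outcome status, so risks in the source population cannot be estimated directly — relative risk is not valid here. The odds ratio is the appropriate measure.
OR = (a·d)/(b·c) = (2529 × 1992) / (451 × 1721) = 5037768 / 776171 = 6.49054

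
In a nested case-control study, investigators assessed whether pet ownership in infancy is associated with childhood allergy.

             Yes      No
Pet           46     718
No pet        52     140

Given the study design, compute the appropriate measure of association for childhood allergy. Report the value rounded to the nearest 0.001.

0.172

Cells: a = 46, b = 718, c = 52, d = 140.
This is a nested case-control study: participants were sampled on outcome status, so risks in the source population cannot be estimated directly — relative risk is not valid here. The odds ratio is the appropriate measure.
OR = (a·d)/(b·c) = (46 × 140) / (718 × 52) = 6440 / 37336 = 0.17249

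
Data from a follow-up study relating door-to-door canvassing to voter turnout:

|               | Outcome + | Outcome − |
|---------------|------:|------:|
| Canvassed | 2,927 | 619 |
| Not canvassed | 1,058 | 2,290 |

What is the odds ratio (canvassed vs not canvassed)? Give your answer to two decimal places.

10.23

Cells: a = 2927, b = 619, c = 1058, d = 2290.
OR = (a·d)/(b·c) = (2927 × 2290) / (619 × 1058) = 6702830 / 654902 = 10.23486
The odds of voter turnout are about 10.23 times as high in the canvassed group.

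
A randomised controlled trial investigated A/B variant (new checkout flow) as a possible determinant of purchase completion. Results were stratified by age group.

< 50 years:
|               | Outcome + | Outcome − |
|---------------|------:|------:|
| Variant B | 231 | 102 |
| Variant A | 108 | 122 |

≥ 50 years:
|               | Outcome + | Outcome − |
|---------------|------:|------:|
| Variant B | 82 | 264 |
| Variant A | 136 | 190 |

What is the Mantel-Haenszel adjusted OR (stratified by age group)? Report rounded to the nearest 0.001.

OR_MH = Σ(aᵢdᵢ/nᵢ) / Σ(bᵢcᵢ/nᵢ), where nᵢ is the stratum total.
Stratum 1 (< 50 years): n = 563; a·d/n = 231·122/563 = 50.0568; b·c/n = 102·108/563 = 19.5666
Stratum 2 (≥ 50 years): n = 672; a·d/n = 82·190/672 = 23.1845; b·c/n = 264·136/672 = 53.4286
OR_MH = (50.0568 + 23.1845) / (19.5666 + 53.4286) = 73.2414 / 72.9952 = 1.00337

1.003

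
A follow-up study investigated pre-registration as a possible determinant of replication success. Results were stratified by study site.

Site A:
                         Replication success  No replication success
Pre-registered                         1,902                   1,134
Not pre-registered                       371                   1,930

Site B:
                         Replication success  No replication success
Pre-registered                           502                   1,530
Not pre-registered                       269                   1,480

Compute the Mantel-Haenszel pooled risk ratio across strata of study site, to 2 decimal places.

2.96

RR_MH = Σ(aᵢ·n₀ᵢ/nᵢ) / Σ(cᵢ·n₁ᵢ/nᵢ), with n₁ᵢ = aᵢ+bᵢ (exposed), n₀ᵢ = cᵢ+dᵢ (unexposed), nᵢ = n₁ᵢ+n₀ᵢ.
Stratum 1 (Site A): n₁ = 3036, n₀ = 2301, n = 5337; a·n₀/n = 1902·2301/5337 = 820.0304; c·n₁/n = 371·3036/5337 = 211.0467
Stratum 2 (Site B): n₁ = 2032, n₀ = 1749, n = 3781; a·n₀/n = 502·1749/3781 = 232.2132; c·n₁/n = 269·2032/3781 = 144.5670
RR_MH = (820.0304 + 232.2132) / (211.0467 + 144.5670) = 1052.2435 / 355.6137 = 2.95895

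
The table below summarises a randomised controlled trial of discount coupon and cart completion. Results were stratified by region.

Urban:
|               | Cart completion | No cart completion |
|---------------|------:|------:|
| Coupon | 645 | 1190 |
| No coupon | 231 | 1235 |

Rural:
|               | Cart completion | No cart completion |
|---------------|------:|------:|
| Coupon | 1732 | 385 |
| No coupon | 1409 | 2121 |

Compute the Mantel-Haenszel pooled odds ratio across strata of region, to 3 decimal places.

OR_MH = Σ(aᵢdᵢ/nᵢ) / Σ(bᵢcᵢ/nᵢ), where nᵢ is the stratum total.
Stratum 1 (Urban): n = 3301; a·d/n = 645·1235/3301 = 241.3132; b·c/n = 1190·231/3301 = 83.2748
Stratum 2 (Rural): n = 5647; a·d/n = 1732·2121/5647 = 650.5352; b·c/n = 385·1409/5647 = 96.0625
OR_MH = (241.3132 + 650.5352) / (83.2748 + 96.0625) = 891.8484 / 179.3373 = 4.97302

4.973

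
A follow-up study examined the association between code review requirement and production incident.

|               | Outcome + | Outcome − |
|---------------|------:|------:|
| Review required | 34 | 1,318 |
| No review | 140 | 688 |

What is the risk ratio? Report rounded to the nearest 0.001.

Cells: a = 34, b = 1318, c = 140, d = 688.
Risk in exposed = 34/1352 = 0.02515; risk in unexposed = 140/828 = 0.16908.
RR = 0.02515 / 0.16908 = 0.14873
The risk is 85% lower among the exposed than among the unexposed.

0.149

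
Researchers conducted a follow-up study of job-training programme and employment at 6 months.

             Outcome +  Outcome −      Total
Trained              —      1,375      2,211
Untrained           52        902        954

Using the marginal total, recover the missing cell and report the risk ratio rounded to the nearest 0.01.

The missing cell is in the exposed row: 2211 − 1375 = 836.
So a = 836, b = 1375, c = 52, d = 902.
RR = [a/(a+b)] / [c/(c+d)] = (836/2211) / (52/954) = 0.37811/0.05451 = 6.93685

6.94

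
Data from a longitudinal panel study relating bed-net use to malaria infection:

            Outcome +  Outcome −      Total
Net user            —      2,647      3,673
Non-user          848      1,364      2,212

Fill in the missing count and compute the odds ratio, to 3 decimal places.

The missing cell is in the exposed row: 3673 − 2647 = 1026.
So a = 1026, b = 2647, c = 848, d = 1364.
OR = (a·d)/(b·c) = (1026 × 1364) / (2647 × 848) = 1399464 / 2244656 = 0.62346

0.623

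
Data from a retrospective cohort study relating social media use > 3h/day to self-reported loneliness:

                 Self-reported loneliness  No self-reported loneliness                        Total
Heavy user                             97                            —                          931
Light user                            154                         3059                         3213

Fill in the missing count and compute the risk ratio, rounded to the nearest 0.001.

2.174

The missing cell is in the exposed row: 931 − 97 = 834.
So a = 97, b = 834, c = 154, d = 3059.
RR = [a/(a+b)] / [c/(c+d)] = (97/931) / (154/3213) = 0.10419/0.04793 = 2.17376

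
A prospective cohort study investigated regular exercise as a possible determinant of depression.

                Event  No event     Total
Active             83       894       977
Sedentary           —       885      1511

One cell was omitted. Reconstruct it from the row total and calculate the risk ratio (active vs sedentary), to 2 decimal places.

0.21

The missing cell is in the unexposed row: 1511 − 885 = 626.
So a = 83, b = 894, c = 626, d = 885.
RR = [a/(a+b)] / [c/(c+d)] = (83/977) / (626/1511) = 0.08495/0.41430 = 0.20506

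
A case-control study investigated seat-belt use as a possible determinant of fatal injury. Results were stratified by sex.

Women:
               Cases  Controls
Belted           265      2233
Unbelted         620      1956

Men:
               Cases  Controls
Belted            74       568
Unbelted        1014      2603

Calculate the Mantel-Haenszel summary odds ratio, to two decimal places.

OR_MH = Σ(aᵢdᵢ/nᵢ) / Σ(bᵢcᵢ/nᵢ), where nᵢ is the stratum total.
Stratum 1 (Women): n = 5074; a·d/n = 265·1956/5074 = 102.1561; b·c/n = 2233·620/5074 = 272.8538
Stratum 2 (Men): n = 4259; a·d/n = 74·2603/4259 = 45.2270; b·c/n = 568·1014/4259 = 135.2317
OR_MH = (102.1561 + 45.2270) / (272.8538 + 135.2317) = 147.3831 / 408.0855 = 0.36116

0.36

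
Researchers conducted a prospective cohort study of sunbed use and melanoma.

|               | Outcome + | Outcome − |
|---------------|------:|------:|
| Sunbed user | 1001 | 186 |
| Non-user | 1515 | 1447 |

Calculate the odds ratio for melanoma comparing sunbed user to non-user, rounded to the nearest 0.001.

Cells: a = 1001, b = 186, c = 1515, d = 1447.
OR = (a·d)/(b·c) = (1001 × 1447) / (186 × 1515) = 1448447 / 281790 = 5.14016
The odds of melanoma are about 5.14 times as high in the sunbed user group.

5.140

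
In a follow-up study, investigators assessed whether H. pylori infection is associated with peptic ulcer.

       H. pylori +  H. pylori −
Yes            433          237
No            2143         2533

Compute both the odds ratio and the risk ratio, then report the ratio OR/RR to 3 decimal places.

Reading the table with exposure as columns: a = 433 (H. pylori +, case), b = 2143 (H. pylori +, non-case), c = 237 (H. pylori −, case), d = 2533.
OR = (433·2533)/(2143·237) = 1096789/507891 = 2.15950
Risk in exposed = 433/2576 = 0.16809; risk in unexposed = 237/2770 = 0.08556; RR = 1.96460
OR/RR = 2.15950 / 1.96460 = 1.09921
The outcome is not rare, so the OR lies further from 1 than the RR.

1.099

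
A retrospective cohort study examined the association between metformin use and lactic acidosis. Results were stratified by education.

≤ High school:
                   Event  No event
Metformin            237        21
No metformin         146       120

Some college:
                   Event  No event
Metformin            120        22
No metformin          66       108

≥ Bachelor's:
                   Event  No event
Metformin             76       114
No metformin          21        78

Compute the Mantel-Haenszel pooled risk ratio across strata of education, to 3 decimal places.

RR_MH = Σ(aᵢ·n₀ᵢ/nᵢ) / Σ(cᵢ·n₁ᵢ/nᵢ), with n₁ᵢ = aᵢ+bᵢ (exposed), n₀ᵢ = cᵢ+dᵢ (unexposed), nᵢ = n₁ᵢ+n₀ᵢ.
Stratum 1 (≤ High school): n₁ = 258, n₀ = 266, n = 524; a·n₀/n = 237·266/524 = 120.3092; c·n₁/n = 146·258/524 = 71.8855
Stratum 2 (Some college): n₁ = 142, n₀ = 174, n = 316; a·n₀/n = 120·174/316 = 66.0759; c·n₁/n = 66·142/316 = 29.6582
Stratum 3 (≥ Bachelor's): n₁ = 190, n₀ = 99, n = 289; a·n₀/n = 76·99/289 = 26.0346; c·n₁/n = 21·190/289 = 13.8062
RR_MH = (120.3092 + 66.0759 + 26.0346) / (71.8855 + 29.6582 + 13.8062) = 212.4197 / 115.3500 = 1.84152

1.842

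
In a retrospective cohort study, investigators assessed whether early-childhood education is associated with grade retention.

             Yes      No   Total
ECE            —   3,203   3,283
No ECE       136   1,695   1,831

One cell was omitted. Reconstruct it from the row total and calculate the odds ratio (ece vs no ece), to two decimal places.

The missing cell is in the exposed row: 3283 − 3203 = 80.
So a = 80, b = 3203, c = 136, d = 1695.
OR = (a·d)/(b·c) = (80 × 1695) / (3203 × 136) = 135600 / 435608 = 0.31129

0.31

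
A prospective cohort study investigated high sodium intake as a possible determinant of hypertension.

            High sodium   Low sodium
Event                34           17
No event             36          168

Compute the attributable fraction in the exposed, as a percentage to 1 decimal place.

81.1

Reading the table with exposure as columns: a = 34 (High sodium, case), b = 36 (High sodium, non-case), c = 17 (Low sodium, case), d = 168.
Risk in exposed = 34/70 = 0.48571; risk in unexposed = 17/185 = 0.09189.
RR = 0.48571/0.09189 = 5.28571
AR% = (RR − 1)/RR × 100 = (5.28571 − 1)/5.28571 × 100 = 81.0811%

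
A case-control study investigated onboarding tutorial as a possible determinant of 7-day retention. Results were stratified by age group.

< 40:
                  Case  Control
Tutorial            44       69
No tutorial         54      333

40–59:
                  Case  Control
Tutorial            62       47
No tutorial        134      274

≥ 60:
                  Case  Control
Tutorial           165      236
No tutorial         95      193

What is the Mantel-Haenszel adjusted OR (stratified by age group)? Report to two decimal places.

OR_MH = Σ(aᵢdᵢ/nᵢ) / Σ(bᵢcᵢ/nᵢ), where nᵢ is the stratum total.
Stratum 1 (< 40): n = 500; a·d/n = 44·333/500 = 29.3040; b·c/n = 69·54/500 = 7.4520
Stratum 2 (40–59): n = 517; a·d/n = 62·274/517 = 32.8588; b·c/n = 47·134/517 = 12.1818
Stratum 3 (≥ 60): n = 689; a·d/n = 165·193/689 = 46.2192; b·c/n = 236·95/689 = 32.5399
OR_MH = (29.3040 + 32.8588 + 46.2192) / (7.4520 + 12.1818 + 32.5399) = 108.3820 / 52.1737 = 2.07733

2.08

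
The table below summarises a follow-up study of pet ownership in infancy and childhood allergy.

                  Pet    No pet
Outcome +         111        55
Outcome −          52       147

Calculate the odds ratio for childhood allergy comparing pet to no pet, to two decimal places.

Reading the table with exposure as columns: a = 111 (Pet, case), b = 52 (Pet, non-case), c = 55 (No pet, case), d = 147.
OR = (a·d)/(b·c) = (111 × 147) / (52 × 55) = 16317 / 2860 = 5.70524
The odds of childhood allergy are about 5.71 times as high in the pet group.

5.71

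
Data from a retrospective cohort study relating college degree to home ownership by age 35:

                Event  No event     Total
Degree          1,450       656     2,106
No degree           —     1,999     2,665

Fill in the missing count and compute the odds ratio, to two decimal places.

6.63

The missing cell is in the unexposed row: 2665 − 1999 = 666.
So a = 1450, b = 656, c = 666, d = 1999.
OR = (a·d)/(b·c) = (1450 × 1999) / (656 × 666) = 2898550 / 436896 = 6.63442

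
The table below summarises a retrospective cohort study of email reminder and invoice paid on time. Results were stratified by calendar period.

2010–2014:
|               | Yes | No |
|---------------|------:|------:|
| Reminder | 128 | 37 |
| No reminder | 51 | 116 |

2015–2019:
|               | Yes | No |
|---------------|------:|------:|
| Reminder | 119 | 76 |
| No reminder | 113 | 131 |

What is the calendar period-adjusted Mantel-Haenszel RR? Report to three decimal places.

1.728

RR_MH = Σ(aᵢ·n₀ᵢ/nᵢ) / Σ(cᵢ·n₁ᵢ/nᵢ), with n₁ᵢ = aᵢ+bᵢ (exposed), n₀ᵢ = cᵢ+dᵢ (unexposed), nᵢ = n₁ᵢ+n₀ᵢ.
Stratum 1 (2010–2014): n₁ = 165, n₀ = 167, n = 332; a·n₀/n = 128·167/332 = 64.3855; c·n₁/n = 51·165/332 = 25.3464
Stratum 2 (2015–2019): n₁ = 195, n₀ = 244, n = 439; a·n₀/n = 119·244/439 = 66.1412; c·n₁/n = 113·195/439 = 50.1936
RR_MH = (64.3855 + 66.1412) / (25.3464 + 50.1936) = 130.5268 / 75.5400 = 1.72792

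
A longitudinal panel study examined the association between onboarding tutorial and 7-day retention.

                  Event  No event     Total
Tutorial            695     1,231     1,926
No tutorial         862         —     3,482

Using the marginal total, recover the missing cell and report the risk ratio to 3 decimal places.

1.458

The missing cell is in the unexposed row: 3482 − 862 = 2620.
So a = 695, b = 1231, c = 862, d = 2620.
RR = [a/(a+b)] / [c/(c+d)] = (695/1926) / (862/3482) = 0.36085/0.24756 = 1.45764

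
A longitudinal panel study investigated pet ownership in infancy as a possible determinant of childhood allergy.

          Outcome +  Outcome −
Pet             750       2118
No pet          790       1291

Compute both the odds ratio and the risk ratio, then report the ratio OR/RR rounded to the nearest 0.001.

0.840

Cells: a = 750, b = 2118, c = 790, d = 1291.
OR = (750·1291)/(2118·790) = 968250/1673220 = 0.57867
Risk in exposed = 750/2868 = 0.26151; risk in unexposed = 790/2081 = 0.37963; RR = 0.68885
OR/RR = 0.57867 / 0.68885 = 0.84005
The outcome is not rare, so the OR lies further from 1 than the RR.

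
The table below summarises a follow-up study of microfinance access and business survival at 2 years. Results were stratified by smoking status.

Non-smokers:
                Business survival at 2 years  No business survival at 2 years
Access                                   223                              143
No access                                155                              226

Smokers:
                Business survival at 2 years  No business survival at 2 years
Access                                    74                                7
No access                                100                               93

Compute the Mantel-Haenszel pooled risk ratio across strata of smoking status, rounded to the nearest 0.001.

RR_MH = Σ(aᵢ·n₀ᵢ/nᵢ) / Σ(cᵢ·n₁ᵢ/nᵢ), with n₁ᵢ = aᵢ+bᵢ (exposed), n₀ᵢ = cᵢ+dᵢ (unexposed), nᵢ = n₁ᵢ+n₀ᵢ.
Stratum 1 (Non-smokers): n₁ = 366, n₀ = 381, n = 747; a·n₀/n = 223·381/747 = 113.7390; c·n₁/n = 155·366/747 = 75.9438
Stratum 2 (Smokers): n₁ = 81, n₀ = 193, n = 274; a·n₀/n = 74·193/274 = 52.1241; c·n₁/n = 100·81/274 = 29.5620
RR_MH = (113.7390 + 52.1241) / (75.9438 + 29.5620) = 165.8630 / 105.5058 = 1.57207

1.572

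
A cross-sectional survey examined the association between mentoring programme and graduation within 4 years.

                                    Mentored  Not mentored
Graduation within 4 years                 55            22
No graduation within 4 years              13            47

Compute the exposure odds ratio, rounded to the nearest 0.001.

Reading the table with exposure as columns: a = 55 (Mentored, case), b = 13 (Mentored, non-case), c = 22 (Not mentored, case), d = 47.
OR = (a·d)/(b·c) = (55 × 47) / (13 × 22) = 2585 / 286 = 9.03846
The odds of graduation within 4 years are about 9.04 times as high in the mentored group.

9.038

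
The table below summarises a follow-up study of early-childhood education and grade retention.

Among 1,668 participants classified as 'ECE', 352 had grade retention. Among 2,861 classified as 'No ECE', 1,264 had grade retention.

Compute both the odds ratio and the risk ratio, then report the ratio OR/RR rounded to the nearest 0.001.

From the description: a = 352, b = 1316, c = 1264, d = 1597.
OR = (352·1597)/(1316·1264) = 562144/1663424 = 0.33794
Risk in exposed = 352/1668 = 0.21103; risk in unexposed = 1264/2861 = 0.44180; RR = 0.47766
OR/RR = 0.33794 / 0.47766 = 0.70750
The outcome is not rare, so the OR lies further from 1 than the RR.

0.708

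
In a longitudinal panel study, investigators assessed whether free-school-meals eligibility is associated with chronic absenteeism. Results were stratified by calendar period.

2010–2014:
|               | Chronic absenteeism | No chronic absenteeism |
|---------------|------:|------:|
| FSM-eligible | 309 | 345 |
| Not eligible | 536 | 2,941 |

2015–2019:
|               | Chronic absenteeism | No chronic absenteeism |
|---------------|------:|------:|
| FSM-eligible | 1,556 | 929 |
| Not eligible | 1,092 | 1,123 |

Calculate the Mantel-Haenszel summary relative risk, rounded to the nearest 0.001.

RR_MH = Σ(aᵢ·n₀ᵢ/nᵢ) / Σ(cᵢ·n₁ᵢ/nᵢ), with n₁ᵢ = aᵢ+bᵢ (exposed), n₀ᵢ = cᵢ+dᵢ (unexposed), nᵢ = n₁ᵢ+n₀ᵢ.
Stratum 1 (2010–2014): n₁ = 654, n₀ = 3477, n = 4131; a·n₀/n = 309·3477/4131 = 260.0806; c·n₁/n = 536·654/4131 = 84.8569
Stratum 2 (2015–2019): n₁ = 2485, n₀ = 2215, n = 4700; a·n₀/n = 1556·2215/4700 = 733.3064; c·n₁/n = 1092·2485/4700 = 577.3660
RR_MH = (260.0806 + 733.3064) / (84.8569 + 577.3660) = 993.3870 / 662.2229 = 1.50008

1.500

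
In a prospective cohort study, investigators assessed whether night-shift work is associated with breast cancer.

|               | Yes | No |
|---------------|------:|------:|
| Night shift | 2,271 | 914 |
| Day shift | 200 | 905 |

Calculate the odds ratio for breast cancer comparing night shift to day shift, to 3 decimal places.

Cells: a = 2271, b = 914, c = 200, d = 905.
OR = (a·d)/(b·c) = (2271 × 905) / (914 × 200) = 2055255 / 182800 = 11.24319
The odds of breast cancer are about 11.24 times as high in the night shift group.

11.243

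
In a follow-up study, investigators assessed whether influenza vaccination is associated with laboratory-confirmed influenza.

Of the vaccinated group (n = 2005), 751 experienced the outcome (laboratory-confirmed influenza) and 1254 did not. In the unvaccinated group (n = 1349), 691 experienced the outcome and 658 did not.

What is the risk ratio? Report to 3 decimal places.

0.731

From the description: a = 751, b = 1254, c = 691, d = 658.
Risk in exposed = 751/2005 = 0.37456; risk in unexposed = 691/1349 = 0.51223.
RR = 0.37456 / 0.51223 = 0.73124
The risk is 27% lower among the exposed than among the unexposed.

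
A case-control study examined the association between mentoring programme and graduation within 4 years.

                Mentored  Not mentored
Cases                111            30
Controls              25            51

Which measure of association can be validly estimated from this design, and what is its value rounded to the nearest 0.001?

Reading the table with exposure as columns: a = 111 (Mentored, case), b = 25 (Mentored, non-case), c = 30 (Not mentored, case), d = 51.
This is a case-control study: participants were sampled on outcome status, so risks in the source population cannot be estimated directly — relative risk is not valid here. The odds ratio is the appropriate measure.
OR = (a·d)/(b·c) = (111 × 51) / (25 × 30) = 5661 / 750 = 7.54800

7.548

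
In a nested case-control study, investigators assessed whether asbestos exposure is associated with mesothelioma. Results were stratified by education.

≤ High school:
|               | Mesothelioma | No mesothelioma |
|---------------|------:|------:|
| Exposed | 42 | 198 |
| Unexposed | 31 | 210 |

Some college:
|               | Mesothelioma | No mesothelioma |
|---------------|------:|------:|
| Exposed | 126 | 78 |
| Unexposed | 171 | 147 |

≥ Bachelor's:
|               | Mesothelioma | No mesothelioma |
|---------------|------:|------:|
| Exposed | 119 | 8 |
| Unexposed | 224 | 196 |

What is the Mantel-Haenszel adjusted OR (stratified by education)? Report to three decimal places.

2.319

OR_MH = Σ(aᵢdᵢ/nᵢ) / Σ(bᵢcᵢ/nᵢ), where nᵢ is the stratum total.
Stratum 1 (≤ High school): n = 481; a·d/n = 42·210/481 = 18.3368; b·c/n = 198·31/481 = 12.7609
Stratum 2 (Some college): n = 522; a·d/n = 126·147/522 = 35.4828; b·c/n = 78·171/522 = 25.5517
Stratum 3 (≥ Bachelor's): n = 547; a·d/n = 119·196/547 = 42.6399; b·c/n = 8·224/547 = 3.2761
OR_MH = (18.3368 + 35.4828 + 42.6399) / (12.7609 + 25.5517 + 3.2761) = 96.4594 / 41.5887 = 2.31937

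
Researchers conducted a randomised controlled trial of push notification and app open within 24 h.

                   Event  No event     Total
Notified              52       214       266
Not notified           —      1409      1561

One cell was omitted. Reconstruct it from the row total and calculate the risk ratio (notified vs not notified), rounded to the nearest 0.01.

2.01

The missing cell is in the unexposed row: 1561 − 1409 = 152.
So a = 52, b = 214, c = 152, d = 1409.
RR = [a/(a+b)] / [c/(c+d)] = (52/266) / (152/1561) = 0.19549/0.09737 = 2.00762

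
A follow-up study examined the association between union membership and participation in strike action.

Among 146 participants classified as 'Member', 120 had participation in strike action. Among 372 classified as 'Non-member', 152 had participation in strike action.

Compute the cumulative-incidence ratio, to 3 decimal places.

From the description: a = 120, b = 26, c = 152, d = 220.
Risk in exposed = 120/146 = 0.82192; risk in unexposed = 152/372 = 0.40860.
RR = 0.82192 / 0.40860 = 2.01154
The risk among the exposed is 2.01 times that among the unexposed.

2.012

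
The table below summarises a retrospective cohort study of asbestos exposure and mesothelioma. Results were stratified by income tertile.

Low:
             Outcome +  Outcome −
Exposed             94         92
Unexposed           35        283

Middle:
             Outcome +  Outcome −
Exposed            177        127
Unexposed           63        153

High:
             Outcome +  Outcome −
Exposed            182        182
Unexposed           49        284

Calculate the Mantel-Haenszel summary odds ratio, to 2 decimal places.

5.18

OR_MH = Σ(aᵢdᵢ/nᵢ) / Σ(bᵢcᵢ/nᵢ), where nᵢ is the stratum total.
Stratum 1 (Low): n = 504; a·d/n = 94·283/504 = 52.7817; b·c/n = 92·35/504 = 6.3889
Stratum 2 (Middle): n = 520; a·d/n = 177·153/520 = 52.0788; b·c/n = 127·63/520 = 15.3865
Stratum 3 (High): n = 697; a·d/n = 182·284/697 = 74.1578; b·c/n = 182·49/697 = 12.7948
OR_MH = (52.7817 + 52.0788 + 74.1578) / (6.3889 + 15.3865 + 12.7948) = 179.0184 / 34.5703 = 5.17839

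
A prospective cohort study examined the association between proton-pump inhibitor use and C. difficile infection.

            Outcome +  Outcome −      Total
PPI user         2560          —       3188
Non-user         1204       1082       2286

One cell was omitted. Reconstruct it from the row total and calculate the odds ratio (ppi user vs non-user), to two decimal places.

The missing cell is in the exposed row: 3188 − 2560 = 628.
So a = 2560, b = 628, c = 1204, d = 1082.
OR = (a·d)/(b·c) = (2560 × 1082) / (628 × 1204) = 2769920 / 756112 = 3.66337

3.66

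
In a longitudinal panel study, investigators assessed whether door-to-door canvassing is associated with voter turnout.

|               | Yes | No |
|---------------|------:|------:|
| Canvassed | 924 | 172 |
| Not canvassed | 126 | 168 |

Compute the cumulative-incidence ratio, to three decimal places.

Cells: a = 924, b = 172, c = 126, d = 168.
Risk in exposed = 924/1096 = 0.84307; risk in unexposed = 126/294 = 0.42857.
RR = 0.84307 / 0.42857 = 1.96715
The risk among the exposed is 1.97 times that among the unexposed.

1.967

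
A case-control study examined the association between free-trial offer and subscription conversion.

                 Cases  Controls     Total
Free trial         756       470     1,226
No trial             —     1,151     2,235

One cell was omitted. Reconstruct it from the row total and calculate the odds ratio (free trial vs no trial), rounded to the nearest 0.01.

The missing cell is in the unexposed row: 2235 − 1151 = 1084.
So a = 756, b = 470, c = 1084, d = 1151.
OR = (a·d)/(b·c) = (756 × 1151) / (470 × 1084) = 870156 / 509480 = 1.70793

1.71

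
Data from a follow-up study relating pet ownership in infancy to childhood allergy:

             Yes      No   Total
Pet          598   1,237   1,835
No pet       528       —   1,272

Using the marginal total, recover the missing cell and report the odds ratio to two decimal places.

The missing cell is in the unexposed row: 1272 − 528 = 744.
So a = 598, b = 1237, c = 528, d = 744.
OR = (a·d)/(b·c) = (598 × 744) / (1237 × 528) = 444912 / 653136 = 0.68119

0.68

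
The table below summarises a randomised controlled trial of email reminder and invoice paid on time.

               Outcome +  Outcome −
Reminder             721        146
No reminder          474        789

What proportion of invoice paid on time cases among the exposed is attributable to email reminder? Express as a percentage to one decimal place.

Cells: a = 721, b = 146, c = 474, d = 789.
Risk in exposed = 721/867 = 0.83160; risk in unexposed = 474/1263 = 0.37530.
RR = 0.83160/0.37530 = 2.21585
AR% = (RR − 1)/RR × 100 = (2.21585 − 1)/2.21585 × 100 = 54.8707%

54.9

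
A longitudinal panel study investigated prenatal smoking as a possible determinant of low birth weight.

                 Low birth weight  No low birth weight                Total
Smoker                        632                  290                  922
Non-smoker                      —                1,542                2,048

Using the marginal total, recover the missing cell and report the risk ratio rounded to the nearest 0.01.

The missing cell is in the unexposed row: 2048 − 1542 = 506.
So a = 632, b = 290, c = 506, d = 1542.
RR = [a/(a+b)] / [c/(c+d)] = (632/922) / (506/2048) = 0.68547/0.24707 = 2.77438

2.77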